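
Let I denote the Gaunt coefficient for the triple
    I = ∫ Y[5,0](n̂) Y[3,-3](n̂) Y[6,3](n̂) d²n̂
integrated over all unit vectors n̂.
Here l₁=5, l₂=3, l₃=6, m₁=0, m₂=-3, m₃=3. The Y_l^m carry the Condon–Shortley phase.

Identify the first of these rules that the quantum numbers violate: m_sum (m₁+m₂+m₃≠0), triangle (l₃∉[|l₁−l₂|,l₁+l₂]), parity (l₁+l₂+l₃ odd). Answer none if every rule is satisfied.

none

m₁+m₂+m₃ = 0 − 3 + 3 = 0  ✓
triangle: |5−3|=2 ≤ l₃=6 ≤ 5+3=8  ✓
parity: l₁+l₂+l₃ = 14 is even  ✓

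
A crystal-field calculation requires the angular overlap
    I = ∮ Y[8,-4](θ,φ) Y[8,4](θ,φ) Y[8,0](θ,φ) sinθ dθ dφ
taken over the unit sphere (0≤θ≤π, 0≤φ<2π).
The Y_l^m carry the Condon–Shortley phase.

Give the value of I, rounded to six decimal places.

Rules hold: Σm=0, L=24 even, 0≤8≤16.
N = 17·17·17 = 4913
Δ = 8!·8!·8!/25! = 1/236637794250
Racah Σ t=0..8: t=0:+1/65548320768000 t=1:−1/128024064000 t=2:+1/2985984000 t=3:−1/373248000 t=4:+1/191102976 t=5:−1/373248000 t=6:+1/2985984000 t=7:−1/128024064000 t=8:+1/65548320768000 = 11/20808990720
⇒ 3j(8 8 8; 0 0 0)² = 490/96577, sgn +1
Racah Σ t=4..8: t=4:+1/936404582400 t=5:−1/18289152000 t=6:+1/2985984000 t=7:−1/2612736000 t=8:+1/13377208320 = -1/37456183296
⇒ 3j(8 8 8; -4 4 0)² = 125/193154, sgn -1
4πI² = N·(3j₀)²·(3jₘ)² = 520625/32273761
I = -1·√(0.0161315/4π) = -0.03582884

-0.035829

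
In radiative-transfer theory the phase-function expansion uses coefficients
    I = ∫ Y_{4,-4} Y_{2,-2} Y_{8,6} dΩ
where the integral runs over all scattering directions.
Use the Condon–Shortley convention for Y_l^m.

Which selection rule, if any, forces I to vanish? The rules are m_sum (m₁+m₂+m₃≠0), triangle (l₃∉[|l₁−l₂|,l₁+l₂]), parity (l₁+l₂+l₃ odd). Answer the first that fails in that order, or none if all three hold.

triangle

Σmᵢ = 0  ✓
l₃∈[|l₁−l₂|,l₁+l₂]=[2,6], have l₃=8  ✗
Σlᵢ = 14 ⇒ even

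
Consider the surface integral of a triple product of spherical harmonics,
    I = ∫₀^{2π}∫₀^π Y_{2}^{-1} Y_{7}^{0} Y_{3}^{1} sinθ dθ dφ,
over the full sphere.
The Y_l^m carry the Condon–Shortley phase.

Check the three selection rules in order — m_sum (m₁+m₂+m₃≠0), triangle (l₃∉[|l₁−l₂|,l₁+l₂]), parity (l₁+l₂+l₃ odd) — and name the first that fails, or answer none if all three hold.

m₁+m₂+m₃ = -1 + 0 + 1 = 0  ✓
triangle: |2−7|=5 ≤ l₃=3 ≤ 2+7=9  ✗
parity: l₁+l₂+l₃ = 12 is even

triangle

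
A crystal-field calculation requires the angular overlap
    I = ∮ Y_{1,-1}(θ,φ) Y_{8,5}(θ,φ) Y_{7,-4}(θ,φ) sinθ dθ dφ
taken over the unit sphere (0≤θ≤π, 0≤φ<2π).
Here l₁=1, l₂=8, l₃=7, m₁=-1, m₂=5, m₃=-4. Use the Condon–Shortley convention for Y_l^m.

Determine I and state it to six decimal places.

-0.270230

Checks pass: Σm=0; 16 even; l₃=7∈[7,9].
(2·1+1)(2·8+1)(2·7+1) = 765
Δ: 2! 0! 14! / 17! → 1/2040
sum: t=1:−1/25401600 = -1/25401600
3j²(1 8 7; 0 0 0) = Δ·Π!·Σ² = 8/255  (sign +1)
sum: t=2:+1/479001600 = 1/479001600
3j²(1 8 7; -1 5 -4) = Δ·Π!·Σ² = 13/340  (sign -1)
combine: 4πI² = 765·8/255·13/340 = 78/85
take √, sign -1: I = -0.27022959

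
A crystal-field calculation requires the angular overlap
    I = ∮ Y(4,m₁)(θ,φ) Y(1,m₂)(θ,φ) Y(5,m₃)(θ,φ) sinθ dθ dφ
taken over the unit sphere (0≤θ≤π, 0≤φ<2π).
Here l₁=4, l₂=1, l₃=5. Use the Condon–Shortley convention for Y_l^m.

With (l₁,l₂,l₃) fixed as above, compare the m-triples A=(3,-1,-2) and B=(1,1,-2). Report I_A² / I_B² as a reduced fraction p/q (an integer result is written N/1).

Same 4,1,5: normalisation and zero-m 3j drop out of the ratio.
A: Δ: 0! 8! 2! / 11! → 1/495; sum: t=0:+1/10080 = 1/10080; 3j²(4 1 5; 3 -1 -2) = Δ·Π!·Σ² = 1/165  (sign -1)
B: Δ: 0! 8! 2! / 11! → 1/495; sum: t=0:+1/1440 = 1/1440; 3j²(4 1 5; 1 1 -2) = Δ·Π!·Σ² = 7/165  (sign -1)
I_A²/I_B² = (1/165)/(7/165) = 1/7

1/7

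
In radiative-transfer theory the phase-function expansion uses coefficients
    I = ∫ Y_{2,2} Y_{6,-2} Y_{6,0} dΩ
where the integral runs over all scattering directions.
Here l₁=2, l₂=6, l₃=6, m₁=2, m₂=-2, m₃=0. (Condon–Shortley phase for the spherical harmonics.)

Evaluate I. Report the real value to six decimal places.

-0.191909

Rules hold: Σm=0, L=14 even, 4≤6≤8.
N = 5·13·13 = 845
Δ = 2!·2!·10!/15! = 1/90090
Racah Σ t=0..2: t=0:+1/69120 t=1:−1/14400 t=2:+1/69120 = -7/172800
⇒ 3j(2 6 6; 0 0 0)² = 14/715, sgn -1
Racah Σ t=0..0: t=0:+1/69120 = 1/69120
⇒ 3j(2 6 6; 2 -2 0)² = 4/143, sgn +1
4πI² = N·(3j₀)²·(3jₘ)² = 56/121
I = -1·√(0.46281/4π) = -0.19190947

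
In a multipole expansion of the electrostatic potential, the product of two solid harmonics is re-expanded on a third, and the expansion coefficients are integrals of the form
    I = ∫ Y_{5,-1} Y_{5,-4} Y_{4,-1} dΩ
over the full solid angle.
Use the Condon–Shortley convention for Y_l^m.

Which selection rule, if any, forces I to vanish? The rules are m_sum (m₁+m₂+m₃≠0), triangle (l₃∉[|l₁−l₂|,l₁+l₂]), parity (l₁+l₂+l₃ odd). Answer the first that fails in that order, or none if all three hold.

azimuthal sum: -1 − 4 − 1 = -6  ✗
0 ≤ 4 ≤ 10 (triangle on l)
L = 5 + 5 + 4 = 14 (even)

m_sum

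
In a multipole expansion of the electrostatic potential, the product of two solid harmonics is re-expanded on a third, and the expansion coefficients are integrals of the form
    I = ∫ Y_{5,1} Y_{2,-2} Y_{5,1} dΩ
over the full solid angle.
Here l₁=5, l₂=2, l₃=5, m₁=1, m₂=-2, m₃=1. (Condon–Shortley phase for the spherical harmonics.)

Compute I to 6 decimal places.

Rules hold: Σm=0, L=12 even, 3≤5≤7.
N = 11·5·11 = 605
Δ = 2!·8!·2!/13! = 1/38610
Racah Σ t=0..2: t=0:+1/2880 t=1:−1/576 t=2:+1/2880 = -1/960
⇒ 3j(5 2 5; 0 0 0)² = 10/429, sgn +1
Racah Σ t=0..0: t=0:+1/2304 = 1/2304
⇒ 3j(5 2 5; 1 -2 1)² = 5/143, sgn +1
4πI² = N·(3j₀)²·(3jₘ)² = 250/507
I = +1·√(0.493097/4π) = 0.19808933

0.198089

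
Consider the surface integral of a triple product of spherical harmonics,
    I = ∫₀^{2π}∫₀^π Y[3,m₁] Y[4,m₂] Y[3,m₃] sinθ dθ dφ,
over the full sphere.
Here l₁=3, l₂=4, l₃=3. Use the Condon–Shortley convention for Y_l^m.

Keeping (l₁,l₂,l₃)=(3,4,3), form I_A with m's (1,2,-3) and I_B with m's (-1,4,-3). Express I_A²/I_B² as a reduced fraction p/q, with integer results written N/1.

9/7

Shared (l₁,l₂,l₃)=(3,4,3): N and (l;000)² cancel in I_A²/I_B².
A: Δ = 4!·2!·4!/11! = 1/34650; Racah Σ t=2..2: t=2:+1/192 = 1/192; ⇒ 3j(3 4 3; 1 2 -3)² = 3/77, sgn +1
B: Δ = 4!·2!·4!/11! = 1/34650; Racah Σ t=4..4: t=4:+1/1152 = 1/1152; ⇒ 3j(3 4 3; -1 4 -3)² = 1/33, sgn +1
I_A²/I_B² = (3/77)/(1/33) = 9/7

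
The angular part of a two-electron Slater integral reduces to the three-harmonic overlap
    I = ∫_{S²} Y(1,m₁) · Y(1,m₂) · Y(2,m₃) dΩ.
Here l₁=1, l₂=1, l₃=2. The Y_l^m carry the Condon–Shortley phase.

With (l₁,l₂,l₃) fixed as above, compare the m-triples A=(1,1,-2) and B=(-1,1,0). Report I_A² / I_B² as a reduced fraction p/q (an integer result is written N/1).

l's match ⇒ only the (l;m) 3-j factors differ between A and B.
A: triangle coeff Δ(1,1,2) = 1/30; Σ_t [0,0]: t=0:+1/4 = 1/4; (3j)²=1/5 [(1 1 2; 1 1 -2)], sign=+1
B: triangle coeff Δ(1,1,2) = 1/30; Σ_t [0,0]: t=0:+1/4 = 1/4; (3j)²=1/30 [(1 1 2; -1 1 0)], sign=+1
I_A²/I_B² = (1/5)/(1/30) = 6/1

6/1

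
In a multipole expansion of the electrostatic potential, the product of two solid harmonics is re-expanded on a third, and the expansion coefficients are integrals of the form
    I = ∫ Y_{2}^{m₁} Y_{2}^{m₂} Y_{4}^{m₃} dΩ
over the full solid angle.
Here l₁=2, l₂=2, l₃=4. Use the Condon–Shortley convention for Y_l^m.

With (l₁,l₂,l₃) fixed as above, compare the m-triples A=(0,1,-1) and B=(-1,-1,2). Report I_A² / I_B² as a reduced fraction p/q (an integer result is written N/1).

3/4

l's match ⇒ only the (l;m) 3-j factors differ between A and B.
A: triangle coeff Δ(2,2,4) = 1/630; Σ_t [0,0]: t=0:+1/24 = 1/24; (3j)²=1/21 [(2 2 4; 0 1 -1)], sign=-1
B: triangle coeff Δ(2,2,4) = 1/630; Σ_t [0,0]: t=0:+1/36 = 1/36; (3j)²=4/63 [(2 2 4; -1 -1 2)], sign=+1
I_A²/I_B² = (1/21)/(4/63) = 3/4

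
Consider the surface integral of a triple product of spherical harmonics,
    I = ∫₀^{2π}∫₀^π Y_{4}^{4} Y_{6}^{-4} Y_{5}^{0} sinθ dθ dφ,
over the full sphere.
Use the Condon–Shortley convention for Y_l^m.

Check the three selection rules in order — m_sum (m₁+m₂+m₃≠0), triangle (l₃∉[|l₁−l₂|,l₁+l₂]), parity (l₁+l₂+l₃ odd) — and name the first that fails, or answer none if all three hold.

m₁+m₂+m₃ = 4 − 4 + 0 = 0  ✓
triangle: |4−6|=2 ≤ l₃=5 ≤ 4+6=10  ✓
parity: l₁+l₂+l₃ = 15 is odd  ✗

parity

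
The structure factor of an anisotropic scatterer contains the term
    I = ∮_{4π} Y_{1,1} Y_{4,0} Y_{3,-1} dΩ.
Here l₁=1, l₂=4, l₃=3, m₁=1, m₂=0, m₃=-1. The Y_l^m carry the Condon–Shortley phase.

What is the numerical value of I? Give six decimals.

Checks pass: Σm=0; 8 even; l₃=3∈[3,5].
(2·1+1)(2·4+1)(2·3+1) = 189
Δ: 2! 0! 6! / 9! → 1/252
sum: t=1:−1/36 = -1/36
3j²(1 4 3; 0 0 0) = Δ·Π!·Σ² = 4/63  (sign +1)
sum: t=0:+1/96 = 1/96
3j²(1 4 3; 1 0 -1) = Δ·Π!·Σ² = 1/42  (sign +1)
combine: 4πI² = 189·4/63·1/42 = 2/7
take √, sign +1: I = 0.15078601

0.150786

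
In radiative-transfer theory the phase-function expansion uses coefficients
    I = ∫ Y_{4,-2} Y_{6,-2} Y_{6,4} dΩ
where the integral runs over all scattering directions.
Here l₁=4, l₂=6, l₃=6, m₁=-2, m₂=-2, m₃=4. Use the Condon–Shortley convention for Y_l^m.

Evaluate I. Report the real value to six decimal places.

Rules hold: Σm=0, L=16 even, 2≤6≤10.
N = 9·13·13 = 1521
Δ = 4!·4!·8!/17! = 1/15315300
Racah Σ t=0..4: t=0:+1/829440 t=1:−1/25920 t=2:+1/9216 t=3:−1/25920 t=4:+1/829440 = 7/207360
⇒ 3j(4 6 6; 0 0 0)² = 28/2431, sgn +1
Racah Σ t=2..4: t=2:+1/138240 t=3:−1/181440 t=4:+1/3870720 = 23/11612160
⇒ 3j(4 6 6; -2 -2 4)² = 529/204204, sgn +1
4πI² = N·(3j₀)²·(3jₘ)² = 1587/34969
I = +1·√(0.0453831/4π) = 0.06009550

0.060095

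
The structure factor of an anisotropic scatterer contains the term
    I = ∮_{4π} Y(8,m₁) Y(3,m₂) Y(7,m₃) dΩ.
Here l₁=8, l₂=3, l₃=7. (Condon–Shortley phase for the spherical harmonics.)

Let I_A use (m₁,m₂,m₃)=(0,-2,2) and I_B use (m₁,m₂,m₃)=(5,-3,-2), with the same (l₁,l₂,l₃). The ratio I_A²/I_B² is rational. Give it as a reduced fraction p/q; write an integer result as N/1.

231/325

l's match ⇒ only the (l;m) 3-j factors differ between A and B.
A: triangle coeff Δ(8,3,7) = 1/5290740; Σ_t [0,1]: t=0:+1/23224320 t=1:−1/7257600 = -11/116121600; (3j)²=121/8398 [(8 3 7; 0 -2 2)], sign=+1
B: triangle coeff Δ(8,3,7) = 1/5290740; Σ_t [0,0]: t=0:+1/104509440 = 1/104509440; (3j)²=275/13566 [(8 3 7; 5 -3 -2)], sign=-1
I_A²/I_B² = (121/8398)/(275/13566) = 231/325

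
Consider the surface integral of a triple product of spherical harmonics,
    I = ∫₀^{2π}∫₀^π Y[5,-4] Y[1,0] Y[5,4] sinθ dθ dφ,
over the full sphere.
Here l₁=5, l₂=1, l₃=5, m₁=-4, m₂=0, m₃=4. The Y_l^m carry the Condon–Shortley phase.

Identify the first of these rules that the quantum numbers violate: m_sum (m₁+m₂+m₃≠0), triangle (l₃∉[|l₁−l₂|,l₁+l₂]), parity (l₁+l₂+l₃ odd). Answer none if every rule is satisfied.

m₁+m₂+m₃ = -4 + 0 + 4 = 0  ✓
triangle: |5−1|=4 ≤ l₃=5 ≤ 5+1=6  ✓
parity: l₁+l₂+l₃ = 11 is odd  ✗

parity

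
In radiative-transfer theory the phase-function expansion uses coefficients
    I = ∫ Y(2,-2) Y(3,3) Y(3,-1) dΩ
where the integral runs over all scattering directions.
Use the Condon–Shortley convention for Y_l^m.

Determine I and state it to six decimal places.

m-sum 0 ✓  L=8 even ✓  1≤3≤5 ✓
Π(2lᵢ+1) = 5×7×7 = 245
triangle coeff Δ(2,3,3) = 1/3780
Σ_t [0,2]: t=0:+1/24 t=1:−1/4 t=2:+1/24 = -1/6
(3j)²=4/105 [(2 3 3; 0 0 0)], sign=+1
Σ_t [2,2]: t=2:+1/96 = 1/96
(3j)²=1/42 [(2 3 3; -2 3 -1)], sign=+1
⇒ 4πI² = 2/9
I = (+1)√(2/9/(4π)) = 0.13298076

0.132981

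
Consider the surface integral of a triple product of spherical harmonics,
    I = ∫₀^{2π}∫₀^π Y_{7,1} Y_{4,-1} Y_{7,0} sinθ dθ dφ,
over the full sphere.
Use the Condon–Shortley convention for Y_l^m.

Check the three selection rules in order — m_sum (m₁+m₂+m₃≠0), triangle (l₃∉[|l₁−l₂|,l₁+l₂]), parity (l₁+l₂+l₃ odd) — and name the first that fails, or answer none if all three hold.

none

azimuthal sum: 1 − 1 + 0 = 0  ✓
3 ≤ 7 ≤ 11 (triangle on l)  ✓
L = 7 + 4 + 7 = 18 (even)  ✓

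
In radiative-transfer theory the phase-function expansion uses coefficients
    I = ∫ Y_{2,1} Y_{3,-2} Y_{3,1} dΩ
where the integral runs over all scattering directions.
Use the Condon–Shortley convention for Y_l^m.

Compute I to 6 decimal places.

Rules hold: Σm=0, L=8 even, 1≤3≤5.
N = 5·7·7 = 245
Δ = 2!·2!·4!/9! = 1/3780
Racah Σ t=0..2: t=0:+1/24 t=1:−1/4 t=2:+1/24 = -1/6
⇒ 3j(2 3 3; 0 0 0)² = 4/105, sgn +1
Racah Σ t=0..1: t=0:+1/12 t=1:−1/48 = 1/16
⇒ 3j(2 3 3; 1 -2 1)² = 1/28, sgn +1
4πI² = N·(3j₀)²·(3jₘ)² = 1/3
I = +1·√(0.333333/4π) = 0.16286750

0.162868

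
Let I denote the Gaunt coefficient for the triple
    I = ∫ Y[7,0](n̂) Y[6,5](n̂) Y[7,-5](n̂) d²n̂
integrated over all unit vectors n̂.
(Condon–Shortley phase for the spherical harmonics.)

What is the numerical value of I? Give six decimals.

-0.148333

Rules hold: Σm=0, L=20 even, 1≤7≤13.
N = 15·13·15 = 2925
Δ = 6!·8!·6!/21! = 1/2444321880
Racah Σ t=0..6: t=0:+1/2612736000 t=1:−1/20736000 t=2:+1/1658880 t=3:−1/746496 t=4:+1/1658880 t=5:−1/20736000 t=6:+1/2612736000 = -1/4354560
⇒ 3j(7 6 7; 0 0 0)² = 1000/138567, sgn +1
Racah Σ t=5..6: t=5:−1/124416000 t=6:+1/435456000 = -1/174182400
⇒ 3j(7 6 7; 0 5 -5)² = 55/4199, sgn -1
4πI² = N·(3j₀)²·(3jₘ)² = 375000/1356277
I = -1·√(0.276492/4π) = -0.14833256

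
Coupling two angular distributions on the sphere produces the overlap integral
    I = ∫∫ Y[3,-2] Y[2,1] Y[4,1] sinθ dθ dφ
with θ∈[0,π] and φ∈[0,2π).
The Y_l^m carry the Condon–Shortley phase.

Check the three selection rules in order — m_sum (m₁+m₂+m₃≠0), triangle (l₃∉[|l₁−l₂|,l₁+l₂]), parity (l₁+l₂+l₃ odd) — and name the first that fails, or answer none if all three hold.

Σmᵢ = 0  ✓
l₃∈[|l₁−l₂|,l₁+l₂]=[1,5], have l₃=4  ✓
Σlᵢ = 9 ⇒ odd  ✗

parity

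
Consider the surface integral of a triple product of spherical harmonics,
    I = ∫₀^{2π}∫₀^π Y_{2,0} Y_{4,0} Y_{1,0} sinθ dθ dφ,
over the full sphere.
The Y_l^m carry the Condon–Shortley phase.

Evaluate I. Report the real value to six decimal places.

0.000000

l₃=1 ∉ [2,6] — triangle fails ⇒ I = 0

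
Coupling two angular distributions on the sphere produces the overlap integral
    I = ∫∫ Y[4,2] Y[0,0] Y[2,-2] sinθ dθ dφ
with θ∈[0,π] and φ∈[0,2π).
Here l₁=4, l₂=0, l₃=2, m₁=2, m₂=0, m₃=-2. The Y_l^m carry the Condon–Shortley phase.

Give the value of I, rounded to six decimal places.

0.000000

|4−0|≤2≤4+0 violated ⇒ I = 0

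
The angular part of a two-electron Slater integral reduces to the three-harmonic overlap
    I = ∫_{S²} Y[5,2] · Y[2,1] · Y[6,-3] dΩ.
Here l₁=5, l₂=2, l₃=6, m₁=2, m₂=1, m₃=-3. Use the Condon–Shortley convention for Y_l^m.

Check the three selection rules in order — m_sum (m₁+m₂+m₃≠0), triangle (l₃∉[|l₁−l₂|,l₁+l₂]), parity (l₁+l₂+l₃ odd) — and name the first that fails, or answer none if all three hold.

azimuthal sum: 2 + 1 − 3 = 0  ✓
3 ≤ 6 ≤ 7 (triangle on l)  ✓
L = 5 + 2 + 6 = 13 (odd)  ✗

parity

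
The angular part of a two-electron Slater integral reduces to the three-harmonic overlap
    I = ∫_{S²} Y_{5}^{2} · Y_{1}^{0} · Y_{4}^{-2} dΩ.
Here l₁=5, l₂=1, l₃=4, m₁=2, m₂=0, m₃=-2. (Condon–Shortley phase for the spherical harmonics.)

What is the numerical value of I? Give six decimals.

0.225034

Checks pass: Σm=0; 10 even; l₃=4∈[4,6].
(2·5+1)(2·1+1)(2·4+1) = 297
Δ: 2! 8! 0! / 11! → 1/495
sum: t=1:−1/576 = -1/576
3j²(5 1 4; 0 0 0) = Δ·Π!·Σ² = 5/99  (sign -1)
sum: t=1:−1/1440 = -1/1440
3j²(5 1 4; 2 0 -2) = Δ·Π!·Σ² = 7/165  (sign -1)
combine: 4πI² = 297·5/99·7/165 = 7/11
take √, sign +1: I = 0.22503380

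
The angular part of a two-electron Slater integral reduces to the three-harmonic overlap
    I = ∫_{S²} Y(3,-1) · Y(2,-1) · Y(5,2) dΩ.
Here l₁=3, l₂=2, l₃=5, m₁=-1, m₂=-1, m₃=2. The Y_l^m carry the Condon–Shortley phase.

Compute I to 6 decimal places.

0.245532

Rules hold: Σm=0, L=10 even, 1≤5≤5.
N = 7·5·11 = 385
Δ = 0!·6!·4!/11! = 1/2310
Racah Σ t=0..0: t=0:+1/144 = 1/144
⇒ 3j(3 2 5; 0 0 0)² = 10/231, sgn -1
Racah Σ t=0..0: t=0:+1/288 = 1/288
⇒ 3j(3 2 5; -1 -1 2)² = 1/22, sgn -1
4πI² = N·(3j₀)²·(3jₘ)² = 25/33
I = +1·√(0.757576/4π) = 0.24553200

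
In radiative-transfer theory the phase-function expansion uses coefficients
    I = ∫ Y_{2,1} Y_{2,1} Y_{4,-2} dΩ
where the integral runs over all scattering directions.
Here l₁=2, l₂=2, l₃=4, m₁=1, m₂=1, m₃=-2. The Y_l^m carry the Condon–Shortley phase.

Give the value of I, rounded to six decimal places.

Checks pass: Σm=0; 8 even; l₃=4∈[0,4].
(2·2+1)(2·2+1)(2·4+1) = 225
Δ: 0! 4! 4! / 9! → 1/630
sum: t=0:+1/16 = 1/16
3j²(2 2 4; 0 0 0) = Δ·Π!·Σ² = 2/35  (sign +1)
sum: t=0:+1/36 = 1/36
3j²(2 2 4; 1 1 -2) = Δ·Π!·Σ² = 4/63  (sign +1)
combine: 4πI² = 225·2/35·4/63 = 40/49
take √, sign +1: I = 0.25487487

0.254875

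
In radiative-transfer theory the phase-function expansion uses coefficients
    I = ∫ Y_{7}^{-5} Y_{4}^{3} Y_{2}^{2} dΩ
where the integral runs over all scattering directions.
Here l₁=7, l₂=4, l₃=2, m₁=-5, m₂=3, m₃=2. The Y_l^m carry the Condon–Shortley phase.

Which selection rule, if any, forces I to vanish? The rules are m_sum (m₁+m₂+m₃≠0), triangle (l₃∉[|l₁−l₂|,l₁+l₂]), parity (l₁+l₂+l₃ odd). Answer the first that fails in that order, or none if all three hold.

azimuthal sum: -5 + 3 + 2 = 0  ✓
3 ≤ 2 ≤ 11 (triangle on l)  ✗
L = 7 + 4 + 2 = 13 (odd)

triangle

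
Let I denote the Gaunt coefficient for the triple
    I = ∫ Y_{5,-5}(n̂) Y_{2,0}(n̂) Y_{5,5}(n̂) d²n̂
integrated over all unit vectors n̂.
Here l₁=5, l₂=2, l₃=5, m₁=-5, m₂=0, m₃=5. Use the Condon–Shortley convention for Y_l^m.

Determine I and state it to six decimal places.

m-sum 0 ✓  L=12 even ✓  3≤5≤7 ✓
Π(2lᵢ+1) = 11×5×11 = 605
triangle coeff Δ(5,2,5) = 1/38610
Σ_t [0,2]: t=0:+1/2880 t=1:−1/576 t=2:+1/2880 = -1/960
(3j)²=10/429 [(5 2 5; 0 0 0)], sign=+1
Σ_t [2,2]: t=2:+1/161280 = 1/161280
(3j)²=15/286 [(5 2 5; -5 0 5)], sign=+1
⇒ 4πI² = 125/169
I = (+1)√(125/169/(4π)) = 0.24260890

0.242609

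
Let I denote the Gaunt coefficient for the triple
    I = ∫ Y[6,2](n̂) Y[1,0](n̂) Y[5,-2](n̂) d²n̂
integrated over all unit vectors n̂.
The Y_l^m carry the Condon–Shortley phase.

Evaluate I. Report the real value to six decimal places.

0.231133

m-sum 0 ✓  L=12 even ✓  5≤5≤7 ✓
Π(2lᵢ+1) = 13×3×11 = 429
triangle coeff Δ(6,1,5) = 1/858
Σ_t [1,1]: t=1:−1/14400 = -1/14400
(3j)²=6/143 [(6 1 5; 0 0 0)], sign=+1
Σ_t [1,1]: t=1:−1/30240 = -1/30240
(3j)²=16/429 [(6 1 5; 2 0 -2)], sign=+1
⇒ 4πI² = 96/143
I = (+1)√(96/143/(4π)) = 0.23113338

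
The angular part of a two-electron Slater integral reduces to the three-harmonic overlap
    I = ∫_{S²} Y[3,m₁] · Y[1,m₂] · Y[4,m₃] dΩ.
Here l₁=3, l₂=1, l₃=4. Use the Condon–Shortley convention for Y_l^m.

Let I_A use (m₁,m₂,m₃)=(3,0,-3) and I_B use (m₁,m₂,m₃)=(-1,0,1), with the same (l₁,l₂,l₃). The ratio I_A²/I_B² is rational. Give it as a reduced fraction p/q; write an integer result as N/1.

Same 3,1,4: normalisation and zero-m 3j drop out of the ratio.
A: Δ: 0! 6! 2! / 9! → 1/252; sum: t=0:+1/720 = 1/720; 3j²(3 1 4; 3 0 -3) = Δ·Π!·Σ² = 1/36  (sign -1)
B: Δ: 0! 6! 2! / 9! → 1/252; sum: t=0:+1/48 = 1/48; 3j²(3 1 4; -1 0 1) = Δ·Π!·Σ² = 5/84  (sign -1)
I_A²/I_B² = (1/36)/(5/84) = 7/15

7/15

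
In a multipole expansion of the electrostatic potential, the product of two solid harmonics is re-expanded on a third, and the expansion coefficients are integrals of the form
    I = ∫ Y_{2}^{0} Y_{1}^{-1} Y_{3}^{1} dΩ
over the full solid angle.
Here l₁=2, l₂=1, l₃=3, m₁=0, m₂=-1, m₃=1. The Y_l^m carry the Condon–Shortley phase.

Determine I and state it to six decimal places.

Checks pass: Σm=0; 6 even; l₃=3∈[1,3].
(2·2+1)(2·1+1)(2·3+1) = 105
Δ: 0! 4! 2! / 7! → 1/105
sum: t=0:+1/4 = 1/4
3j²(2 1 3; 0 0 0) = Δ·Π!·Σ² = 3/35  (sign -1)
sum: t=0:+1/8 = 1/8
3j²(2 1 3; 0 -1 1) = Δ·Π!·Σ² = 2/35  (sign +1)
combine: 4πI² = 105·3/35·2/35 = 18/35
take √, sign -1: I = -0.20230066

-0.202301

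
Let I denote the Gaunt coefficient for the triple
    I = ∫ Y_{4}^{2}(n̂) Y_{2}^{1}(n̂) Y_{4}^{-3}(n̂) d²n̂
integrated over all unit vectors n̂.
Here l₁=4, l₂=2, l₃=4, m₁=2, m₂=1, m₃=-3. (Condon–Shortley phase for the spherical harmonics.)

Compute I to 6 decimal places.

m-sum 0 ✓  L=10 even ✓  2≤4≤6 ✓
Π(2lᵢ+1) = 9×5×9 = 405
triangle coeff Δ(4,2,4) = 1/13860
Σ_t [0,2]: t=0:+1/192 t=1:−1/36 t=2:+1/192 = -5/288
(3j)²=20/693 [(4 2 4; 0 0 0)], sign=-1
Σ_t [1,2]: t=1:−1/240 t=2:+1/1440 = -1/288
(3j)²=5/132 [(4 2 4; 2 1 -3)], sign=+1
⇒ 4πI² = 375/847
I = (-1)√(375/847/(4π)) = -0.18770204

-0.187702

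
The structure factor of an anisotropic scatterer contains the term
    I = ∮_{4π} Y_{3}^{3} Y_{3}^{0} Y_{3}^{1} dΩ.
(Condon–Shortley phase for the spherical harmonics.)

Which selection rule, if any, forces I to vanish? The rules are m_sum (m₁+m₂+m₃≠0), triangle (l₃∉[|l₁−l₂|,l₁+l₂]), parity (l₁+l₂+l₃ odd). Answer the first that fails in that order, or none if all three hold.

m_sum

Σmᵢ = 4  ✗
l₃∈[|l₁−l₂|,l₁+l₂]=[0,6], have l₃=3
Σlᵢ = 9 ⇒ odd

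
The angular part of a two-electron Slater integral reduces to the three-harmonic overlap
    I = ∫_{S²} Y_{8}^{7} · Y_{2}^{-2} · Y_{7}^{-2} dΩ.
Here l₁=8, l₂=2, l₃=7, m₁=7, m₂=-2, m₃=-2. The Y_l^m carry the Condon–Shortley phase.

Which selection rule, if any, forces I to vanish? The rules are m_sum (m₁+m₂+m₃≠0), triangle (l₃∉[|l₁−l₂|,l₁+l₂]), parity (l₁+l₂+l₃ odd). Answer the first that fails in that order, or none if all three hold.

m_sum

azimuthal sum: 7 − 2 − 2 = 3  ✗
6 ≤ 7 ≤ 10 (triangle on l)
L = 8 + 2 + 7 = 17 (odd)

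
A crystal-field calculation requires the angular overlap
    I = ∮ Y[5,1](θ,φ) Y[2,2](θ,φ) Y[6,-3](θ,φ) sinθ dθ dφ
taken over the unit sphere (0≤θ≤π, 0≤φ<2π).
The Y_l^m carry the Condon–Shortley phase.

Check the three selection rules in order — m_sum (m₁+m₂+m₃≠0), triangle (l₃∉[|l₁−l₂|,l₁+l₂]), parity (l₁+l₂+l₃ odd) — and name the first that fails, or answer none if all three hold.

Σmᵢ = 0  ✓
l₃∈[|l₁−l₂|,l₁+l₂]=[3,7], have l₃=6  ✓
Σlᵢ = 13 ⇒ odd  ✗

parity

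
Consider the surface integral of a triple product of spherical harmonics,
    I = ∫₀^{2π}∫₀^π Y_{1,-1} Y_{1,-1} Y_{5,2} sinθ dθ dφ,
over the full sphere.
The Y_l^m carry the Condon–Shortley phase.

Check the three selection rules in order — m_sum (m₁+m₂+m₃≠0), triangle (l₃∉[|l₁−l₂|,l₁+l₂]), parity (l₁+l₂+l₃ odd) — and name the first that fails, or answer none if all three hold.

triangle

m₁+m₂+m₃ = -1 − 1 + 2 = 0  ✓
triangle: |1−1|=0 ≤ l₃=5 ≤ 1+1=2  ✗
parity: l₁+l₂+l₃ = 7 is odd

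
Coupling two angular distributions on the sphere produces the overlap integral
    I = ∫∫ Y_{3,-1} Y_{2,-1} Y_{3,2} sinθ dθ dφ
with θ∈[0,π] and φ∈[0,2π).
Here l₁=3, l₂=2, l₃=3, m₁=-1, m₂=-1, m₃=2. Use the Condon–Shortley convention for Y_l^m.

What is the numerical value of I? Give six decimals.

Checks pass: Σm=0; 8 even; l₃=3∈[1,5].
(2·3+1)(2·2+1)(2·3+1) = 245
Δ: 2! 4! 2! / 9! → 1/3780
sum: t=0:+1/24 t=1:−1/4 t=2:+1/24 = -1/6
3j²(3 2 3; 0 0 0) = Δ·Π!·Σ² = 4/105  (sign +1)
sum: t=0:+1/48 t=1:−1/12 = -1/16
3j²(3 2 3; -1 -1 2) = Δ·Π!·Σ² = 1/28  (sign +1)
combine: 4πI² = 245·4/105·1/28 = 1/3
take √, sign +1: I = 0.16286750

0.162868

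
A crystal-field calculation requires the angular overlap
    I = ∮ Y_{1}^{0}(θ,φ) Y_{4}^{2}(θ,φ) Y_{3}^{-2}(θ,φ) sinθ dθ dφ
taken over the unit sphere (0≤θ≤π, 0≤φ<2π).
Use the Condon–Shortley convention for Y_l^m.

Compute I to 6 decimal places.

0.213244

m-sum 0 ✓  L=8 even ✓  3≤3≤5 ✓
Π(2lᵢ+1) = 3×9×7 = 189
triangle coeff Δ(1,4,3) = 1/252
Σ_t [1,1]: t=1:−1/36 = -1/36
(3j)²=4/63 [(1 4 3; 0 0 0)], sign=+1
Σ_t [1,1]: t=1:−1/120 = -1/120
(3j)²=1/21 [(1 4 3; 0 2 -2)], sign=+1
⇒ 4πI² = 4/7
I = (+1)√(4/7/(4π)) = 0.21324362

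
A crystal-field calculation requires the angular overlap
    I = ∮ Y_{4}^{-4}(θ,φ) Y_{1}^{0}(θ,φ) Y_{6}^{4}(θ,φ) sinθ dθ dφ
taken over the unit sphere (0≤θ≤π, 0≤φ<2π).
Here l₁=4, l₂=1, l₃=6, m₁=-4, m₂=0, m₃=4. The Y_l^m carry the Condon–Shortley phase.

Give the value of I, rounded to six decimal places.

0.000000

|4−1|≤6≤4+1 violated ⇒ I = 0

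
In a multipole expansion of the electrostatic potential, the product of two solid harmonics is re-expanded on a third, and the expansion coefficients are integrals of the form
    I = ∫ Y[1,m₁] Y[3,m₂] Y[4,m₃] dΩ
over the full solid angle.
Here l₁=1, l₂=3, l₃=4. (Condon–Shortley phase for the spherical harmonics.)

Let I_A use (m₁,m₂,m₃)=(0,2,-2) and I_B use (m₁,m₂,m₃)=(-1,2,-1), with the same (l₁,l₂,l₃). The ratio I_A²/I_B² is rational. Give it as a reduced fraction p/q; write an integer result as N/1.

4/1

Same 1,3,4: normalisation and zero-m 3j drop out of the ratio.
A: Δ: 0! 2! 6! / 9! → 1/252; sum: t=0:+1/120 = 1/120; 3j²(1 3 4; 0 2 -2) = Δ·Π!·Σ² = 1/21  (sign +1)
B: Δ: 0! 2! 6! / 9! → 1/252; sum: t=0:+1/240 = 1/240; 3j²(1 3 4; -1 2 -1) = Δ·Π!·Σ² = 1/84  (sign -1)
I_A²/I_B² = (1/21)/(1/84) = 4/1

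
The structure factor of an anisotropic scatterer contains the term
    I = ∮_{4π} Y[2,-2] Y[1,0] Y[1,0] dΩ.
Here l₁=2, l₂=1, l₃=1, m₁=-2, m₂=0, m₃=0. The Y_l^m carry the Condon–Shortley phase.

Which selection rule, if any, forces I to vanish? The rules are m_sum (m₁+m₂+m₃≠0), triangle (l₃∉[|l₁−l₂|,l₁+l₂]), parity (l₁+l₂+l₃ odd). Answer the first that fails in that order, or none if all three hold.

m_sum

Σmᵢ = -2  ✗
l₃∈[|l₁−l₂|,l₁+l₂]=[1,3], have l₃=1
Σlᵢ = 4 ⇒ even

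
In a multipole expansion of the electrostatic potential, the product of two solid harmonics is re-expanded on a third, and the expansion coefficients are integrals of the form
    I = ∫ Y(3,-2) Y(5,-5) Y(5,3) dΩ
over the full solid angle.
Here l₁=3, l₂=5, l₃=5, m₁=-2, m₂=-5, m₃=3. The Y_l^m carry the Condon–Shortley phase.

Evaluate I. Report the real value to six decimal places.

Σmᵢ = -4 ≠ 0, so the φ-integral vanishes; I = 0

0.000000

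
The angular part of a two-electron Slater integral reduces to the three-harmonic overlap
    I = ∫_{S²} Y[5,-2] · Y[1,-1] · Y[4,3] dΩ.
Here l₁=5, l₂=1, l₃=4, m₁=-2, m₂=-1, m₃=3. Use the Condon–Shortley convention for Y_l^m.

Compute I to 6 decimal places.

0.085055

Rules hold: Σm=0, L=10 even, 4≤4≤6.
N = 11·3·9 = 297
Δ = 2!·8!·0!/11! = 1/495
Racah Σ t=1..1: t=1:−1/576 = -1/576
⇒ 3j(5 1 4; 0 0 0)² = 5/99, sgn -1
Racah Σ t=0..0: t=0:+1/10080 = 1/10080
⇒ 3j(5 1 4; -2 -1 3)² = 1/165, sgn -1
4πI² = N·(3j₀)²·(3jₘ)² = 1/11
I = +1·√(0.0909091/4π) = 0.08505478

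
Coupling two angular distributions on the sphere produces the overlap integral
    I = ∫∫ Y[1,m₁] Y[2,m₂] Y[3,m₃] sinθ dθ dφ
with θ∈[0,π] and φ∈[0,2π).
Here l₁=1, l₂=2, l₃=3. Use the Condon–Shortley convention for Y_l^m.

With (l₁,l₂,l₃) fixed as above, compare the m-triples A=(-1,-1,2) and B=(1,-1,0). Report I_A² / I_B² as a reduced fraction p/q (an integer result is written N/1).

10/3

Shared (l₁,l₂,l₃)=(1,2,3): N and (l;000)² cancel in I_A²/I_B².
A: Δ = 0!·2!·4!/7! = 1/105; Racah Σ t=0..0: t=0:+1/12 = 1/12; ⇒ 3j(1 2 3; -1 -1 2)² = 2/21, sgn -1
B: Δ = 0!·2!·4!/7! = 1/105; Racah Σ t=0..0: t=0:+1/12 = 1/12; ⇒ 3j(1 2 3; 1 -1 0)² = 1/35, sgn -1
I_A²/I_B² = (2/21)/(1/35) = 10/3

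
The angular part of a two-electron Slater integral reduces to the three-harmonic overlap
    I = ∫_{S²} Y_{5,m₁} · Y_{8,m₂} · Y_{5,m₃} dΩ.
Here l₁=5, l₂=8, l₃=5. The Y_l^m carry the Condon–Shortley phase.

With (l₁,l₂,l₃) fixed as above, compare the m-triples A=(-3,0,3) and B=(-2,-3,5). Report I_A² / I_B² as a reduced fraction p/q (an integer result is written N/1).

5329/1925

Shared (l₁,l₂,l₃)=(5,8,5): N and (l;000)² cancel in I_A²/I_B².
A: Δ = 8!·2!·8!/19! = 1/37413090; Racah Σ t=6..8: t=6:+1/4147200 t=7:−1/25401600 t=8:+1/3251404800 = 73/361267200; ⇒ 3j(5 8 5; -3 0 3)² = 5329/461890, sgn +1
B: Δ = 8!·2!·8!/19! = 1/37413090; Racah Σ t=5..5: t=5:−1/58060800 = -1/58060800; ⇒ 3j(5 8 5; -2 -3 5)² = 35/8398, sgn -1
I_A²/I_B² = (5329/461890)/(35/8398) = 5329/1925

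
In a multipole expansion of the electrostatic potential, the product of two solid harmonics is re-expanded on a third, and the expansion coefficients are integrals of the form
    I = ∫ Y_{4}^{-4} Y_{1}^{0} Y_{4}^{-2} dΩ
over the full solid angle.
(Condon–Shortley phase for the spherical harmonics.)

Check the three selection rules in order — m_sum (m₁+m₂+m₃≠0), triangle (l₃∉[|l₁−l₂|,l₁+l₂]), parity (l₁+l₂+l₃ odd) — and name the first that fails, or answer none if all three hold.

m_sum

m₁+m₂+m₃ = -4 + 0 − 2 = -6  ✗
triangle: |4−1|=3 ≤ l₃=4 ≤ 4+1=5
parity: l₁+l₂+l₃ = 9 is odd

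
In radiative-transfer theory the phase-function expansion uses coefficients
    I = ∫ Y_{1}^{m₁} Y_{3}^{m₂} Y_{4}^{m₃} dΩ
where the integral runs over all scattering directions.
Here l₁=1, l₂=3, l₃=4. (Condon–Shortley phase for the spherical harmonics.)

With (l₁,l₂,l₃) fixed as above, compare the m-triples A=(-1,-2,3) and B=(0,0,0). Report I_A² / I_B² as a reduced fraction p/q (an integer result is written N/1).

21/16

Same 1,3,4: normalisation and zero-m 3j drop out of the ratio.
A: Δ: 0! 2! 6! / 9! → 1/252; sum: t=0:+1/240 = 1/240; 3j²(1 3 4; -1 -2 3) = Δ·Π!·Σ² = 1/12  (sign -1)
B: Δ: 0! 2! 6! / 9! → 1/252; sum: t=0:+1/36 = 1/36; 3j²(1 3 4; 0 0 0) = Δ·Π!·Σ² = 4/63  (sign +1)
I_A²/I_B² = (1/12)/(4/63) = 21/16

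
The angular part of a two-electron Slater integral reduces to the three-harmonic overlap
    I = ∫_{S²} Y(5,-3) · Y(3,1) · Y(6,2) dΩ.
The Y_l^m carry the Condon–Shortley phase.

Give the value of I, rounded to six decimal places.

-0.145631

Rules hold: Σm=0, L=14 even, 2≤6≤8.
N = 11·7·13 = 1001
Δ = 2!·8!·4!/15! = 1/675675
Racah Σ t=0..2: t=0:+1/8640 t=1:−1/2304 t=2:+1/8640 = -7/34560
⇒ 3j(5 3 6; 0 0 0)² = 7/429, sgn -1
Racah Σ t=0..2: t=0:+1/1935360 t=1:−1/30240 t=2:+1/11520 = 1/18432
⇒ 3j(5 3 6; -3 1 2)² = 7/429, sgn +1
4πI² = N·(3j₀)²·(3jₘ)² = 343/1287
I = -1·√(0.266511/4π) = -0.14563067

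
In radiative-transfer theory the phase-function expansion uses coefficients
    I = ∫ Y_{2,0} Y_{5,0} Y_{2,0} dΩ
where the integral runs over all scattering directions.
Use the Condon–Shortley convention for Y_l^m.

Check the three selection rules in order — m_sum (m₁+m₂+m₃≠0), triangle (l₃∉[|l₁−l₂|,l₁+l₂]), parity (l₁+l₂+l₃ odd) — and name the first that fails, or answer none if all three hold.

Σmᵢ = 0  ✓
l₃∈[|l₁−l₂|,l₁+l₂]=[3,7], have l₃=2  ✗
Σlᵢ = 9 ⇒ odd

triangle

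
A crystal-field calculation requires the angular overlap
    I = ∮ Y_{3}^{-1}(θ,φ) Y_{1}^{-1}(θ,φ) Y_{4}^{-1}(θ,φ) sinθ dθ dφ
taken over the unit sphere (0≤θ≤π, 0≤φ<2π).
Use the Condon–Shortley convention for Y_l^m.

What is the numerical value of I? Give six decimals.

0.000000

m-sum = -1 − 1 − 1 = -3 ≠ 0 ⇒ I = 0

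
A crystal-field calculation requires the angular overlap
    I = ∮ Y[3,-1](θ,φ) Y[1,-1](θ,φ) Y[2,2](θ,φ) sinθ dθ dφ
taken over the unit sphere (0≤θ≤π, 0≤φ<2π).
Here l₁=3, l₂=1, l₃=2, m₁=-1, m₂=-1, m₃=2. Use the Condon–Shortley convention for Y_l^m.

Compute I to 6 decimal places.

-0.082589

Rules hold: Σm=0, L=6 even, 2≤2≤4.
N = 7·3·5 = 105
Δ = 2!·4!·0!/7! = 1/105
Racah Σ t=1..1: t=1:−1/4 = -1/4
⇒ 3j(3 1 2; 0 0 0)² = 3/35, sgn -1
Racah Σ t=0..0: t=0:+1/48 = 1/48
⇒ 3j(3 1 2; -1 -1 2)² = 1/105, sgn +1
4πI² = N·(3j₀)²·(3jₘ)² = 3/35
I = -1·√(0.0857143/4π) = -0.08258890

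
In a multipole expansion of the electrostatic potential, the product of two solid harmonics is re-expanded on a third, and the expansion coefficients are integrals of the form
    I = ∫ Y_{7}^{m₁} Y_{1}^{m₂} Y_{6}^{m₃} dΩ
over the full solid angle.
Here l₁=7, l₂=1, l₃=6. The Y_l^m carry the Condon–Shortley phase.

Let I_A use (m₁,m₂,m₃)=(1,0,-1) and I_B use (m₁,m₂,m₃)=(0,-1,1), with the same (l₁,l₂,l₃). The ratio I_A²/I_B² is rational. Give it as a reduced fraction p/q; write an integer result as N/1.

16/7

Shared (l₁,l₂,l₃)=(7,1,6): N and (l;000)² cancel in I_A²/I_B².
A: Δ = 2!·12!·0!/15! = 1/1365; Racah Σ t=1..1: t=1:−1/604800 = -1/604800; ⇒ 3j(7 1 6; 1 0 -1)² = 16/455, sgn +1
B: Δ = 2!·12!·0!/15! = 1/1365; Racah Σ t=0..0: t=0:+1/1209600 = 1/1209600; ⇒ 3j(7 1 6; 0 -1 1)² = 1/65, sgn -1
I_A²/I_B² = (16/455)/(1/65) = 16/7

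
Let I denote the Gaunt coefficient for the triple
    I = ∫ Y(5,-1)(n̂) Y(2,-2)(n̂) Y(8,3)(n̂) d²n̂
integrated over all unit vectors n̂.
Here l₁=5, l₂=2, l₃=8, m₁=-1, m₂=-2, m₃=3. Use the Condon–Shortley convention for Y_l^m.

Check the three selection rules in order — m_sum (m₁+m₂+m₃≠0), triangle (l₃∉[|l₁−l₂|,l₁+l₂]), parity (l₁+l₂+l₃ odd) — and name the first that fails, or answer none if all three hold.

m₁+m₂+m₃ = -1 − 2 + 3 = 0  ✓
triangle: |5−2|=3 ≤ l₃=8 ≤ 5+2=7  ✗
parity: l₁+l₂+l₃ = 15 is odd

triangle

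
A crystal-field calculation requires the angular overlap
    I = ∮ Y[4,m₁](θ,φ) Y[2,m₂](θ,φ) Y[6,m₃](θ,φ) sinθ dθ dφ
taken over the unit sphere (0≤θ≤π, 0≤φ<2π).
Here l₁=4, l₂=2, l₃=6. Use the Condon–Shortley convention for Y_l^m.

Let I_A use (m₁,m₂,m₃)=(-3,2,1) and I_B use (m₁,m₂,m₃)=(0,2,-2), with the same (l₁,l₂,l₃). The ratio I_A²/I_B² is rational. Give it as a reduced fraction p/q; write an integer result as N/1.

1/14

Shared (l₁,l₂,l₃)=(4,2,6): N and (l;000)² cancel in I_A²/I_B².
A: Δ = 0!·8!·4!/13! = 1/6435; Racah Σ t=0..0: t=0:+1/120960 = 1/120960; ⇒ 3j(4 2 6; -3 2 1)² = 1/1287, sgn -1
B: Δ = 0!·8!·4!/13! = 1/6435; Racah Σ t=0..0: t=0:+1/13824 = 1/13824; ⇒ 3j(4 2 6; 0 2 -2)² = 14/1287, sgn +1
I_A²/I_B² = (1/1287)/(14/1287) = 1/14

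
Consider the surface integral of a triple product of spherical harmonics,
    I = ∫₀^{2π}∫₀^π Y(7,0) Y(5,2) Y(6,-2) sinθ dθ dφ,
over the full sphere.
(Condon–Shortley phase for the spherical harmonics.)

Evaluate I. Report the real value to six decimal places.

-0.114807

Checks pass: Σm=0; 18 even; l₃=6∈[2,12].
(2·7+1)(2·5+1)(2·6+1) = 2145
Δ: 6! 8! 4! / 19! → 1/174594420
sum: t=1:−1/4147200 t=2:+1/207360 t=3:−1/82944 t=4:+1/207360 t=5:−1/4147200 = -1/345600
3j²(7 5 6; 0 0 0) = Δ·Π!·Σ² = 420/46189  (sign -1)
sum: t=3:−1/497664 t=4:+1/207360 t=5:−1/691200 t=6:+1/21772800 = 41/29030400
3j²(7 5 6; 0 2 -2) = Δ·Π!·Σ² = 11767/1385670  (sign +1)
combine: 4πI² = 2145·420/46189·11767/1385670 = 2471070/14919047
take √, sign -1: I = -0.11480665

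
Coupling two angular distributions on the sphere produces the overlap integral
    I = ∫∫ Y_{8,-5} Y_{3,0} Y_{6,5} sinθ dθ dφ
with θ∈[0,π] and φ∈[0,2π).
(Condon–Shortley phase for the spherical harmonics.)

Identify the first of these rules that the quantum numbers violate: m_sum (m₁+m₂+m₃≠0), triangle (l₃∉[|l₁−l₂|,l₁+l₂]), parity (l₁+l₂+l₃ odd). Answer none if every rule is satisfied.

parity

m₁+m₂+m₃ = -5 + 0 + 5 = 0  ✓
triangle: |8−3|=5 ≤ l₃=6 ≤ 8+3=11  ✓
parity: l₁+l₂+l₃ = 17 is odd  ✗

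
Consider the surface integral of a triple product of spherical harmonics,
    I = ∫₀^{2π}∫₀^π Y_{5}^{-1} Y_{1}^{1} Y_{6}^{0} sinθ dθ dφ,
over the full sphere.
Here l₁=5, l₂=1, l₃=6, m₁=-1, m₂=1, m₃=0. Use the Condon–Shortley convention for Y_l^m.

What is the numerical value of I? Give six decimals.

0.158246

Checks pass: Σm=0; 12 even; l₃=6∈[4,6].
(2·5+1)(2·1+1)(2·6+1) = 429
Δ: 0! 10! 2! / 13! → 1/858
sum: t=0:+1/14400 = 1/14400
3j²(5 1 6; 0 0 0) = Δ·Π!·Σ² = 6/143  (sign +1)
sum: t=0:+1/34560 = 1/34560
3j²(5 1 6; -1 1 0) = Δ·Π!·Σ² = 5/286  (sign +1)
combine: 4πI² = 429·6/143·5/286 = 45/143
take √, sign +1: I = 0.15824621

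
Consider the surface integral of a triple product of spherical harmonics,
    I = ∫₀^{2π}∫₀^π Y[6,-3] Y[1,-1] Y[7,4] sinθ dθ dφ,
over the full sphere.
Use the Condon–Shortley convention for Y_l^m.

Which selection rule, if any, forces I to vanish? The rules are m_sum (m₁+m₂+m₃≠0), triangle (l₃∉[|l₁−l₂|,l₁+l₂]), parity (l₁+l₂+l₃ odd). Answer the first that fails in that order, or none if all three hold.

none

m₁+m₂+m₃ = -3 − 1 + 4 = 0  ✓
triangle: |6−1|=5 ≤ l₃=7 ≤ 6+1=7  ✓
parity: l₁+l₂+l₃ = 14 is even  ✓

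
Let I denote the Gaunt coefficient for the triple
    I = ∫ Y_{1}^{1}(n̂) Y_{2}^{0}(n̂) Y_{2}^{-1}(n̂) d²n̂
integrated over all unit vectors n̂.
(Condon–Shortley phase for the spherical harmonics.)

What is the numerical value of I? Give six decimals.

0.000000

l₁+l₂+l₃=5 is odd: 3j(l;000)=0 ⇒ I=0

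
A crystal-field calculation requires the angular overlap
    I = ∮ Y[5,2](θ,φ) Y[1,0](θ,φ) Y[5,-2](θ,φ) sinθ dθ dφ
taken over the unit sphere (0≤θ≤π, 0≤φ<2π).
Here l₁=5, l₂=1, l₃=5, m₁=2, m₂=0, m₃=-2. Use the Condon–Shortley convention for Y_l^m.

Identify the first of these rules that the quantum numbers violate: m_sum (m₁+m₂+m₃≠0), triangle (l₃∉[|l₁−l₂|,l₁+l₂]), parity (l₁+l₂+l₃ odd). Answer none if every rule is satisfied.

m₁+m₂+m₃ = 2 + 0 − 2 = 0  ✓
triangle: |5−1|=4 ≤ l₃=5 ≤ 5+1=6  ✓
parity: l₁+l₂+l₃ = 11 is odd  ✗

parity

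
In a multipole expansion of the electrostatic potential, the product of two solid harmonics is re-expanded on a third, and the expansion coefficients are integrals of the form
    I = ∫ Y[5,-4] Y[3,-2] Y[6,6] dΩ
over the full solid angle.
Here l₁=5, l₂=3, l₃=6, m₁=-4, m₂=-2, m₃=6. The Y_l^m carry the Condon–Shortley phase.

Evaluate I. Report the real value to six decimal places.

0.207001

Rules hold: Σm=0, L=14 even, 2≤6≤8.
N = 11·7·13 = 1001
Δ = 2!·8!·4!/15! = 1/675675
Racah Σ t=0..2: t=0:+1/8640 t=1:−1/2304 t=2:+1/8640 = -7/34560
⇒ 3j(5 3 6; 0 0 0)² = 7/429, sgn -1
Racah Σ t=1..1: t=1:−1/967680 = -1/967680
⇒ 3j(5 3 6; -4 -2 6)² = 3/91, sgn -1
4πI² = N·(3j₀)²·(3jₘ)² = 7/13
I = +1·√(0.538462/4π) = 0.20700098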